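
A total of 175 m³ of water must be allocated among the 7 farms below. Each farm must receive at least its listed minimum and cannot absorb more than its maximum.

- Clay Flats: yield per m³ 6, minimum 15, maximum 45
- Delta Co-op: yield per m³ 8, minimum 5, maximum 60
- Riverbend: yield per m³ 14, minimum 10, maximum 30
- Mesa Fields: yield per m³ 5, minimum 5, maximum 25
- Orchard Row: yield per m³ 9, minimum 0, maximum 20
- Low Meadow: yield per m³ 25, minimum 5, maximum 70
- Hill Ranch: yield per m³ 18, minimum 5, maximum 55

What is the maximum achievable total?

Meeting every minimum uses 15+5+10+5+0+5+5 = 45 m³, leaving 130.
Rank by yield per m³: Low Meadow 25 > Hill Ranch 18 > Riverbend 14 > Orchard Row 9 > Delta Co-op 8 > Clay Flats 6 > Mesa Fields 5.
Give Low Meadow 65 more to hit its cap of 70 — 65 left.
Hill Ranch: +50 to 55 (cap) — 15 left.
Riverbend has room for 20 more but only 15 remain, so it gets 25.
Total = 6×15 + 8×5 + 14×25 + 5×5 + 25×70 + 18×55 = 3245.

3245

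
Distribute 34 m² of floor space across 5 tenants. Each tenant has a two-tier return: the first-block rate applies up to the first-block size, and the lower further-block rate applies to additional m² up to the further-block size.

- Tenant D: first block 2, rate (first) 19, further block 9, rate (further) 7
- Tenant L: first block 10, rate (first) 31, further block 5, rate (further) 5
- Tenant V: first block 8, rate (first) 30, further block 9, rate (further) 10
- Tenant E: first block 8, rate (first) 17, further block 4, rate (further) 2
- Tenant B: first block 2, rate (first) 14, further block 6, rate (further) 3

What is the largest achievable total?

Treat each block as its own option and order by rate: Tenant L/tier1 31 > Tenant V/tier1 30 > Tenant D/tier1 19 > Tenant E/tier1 17 > Tenant B/tier1 14 > Tenant V/tier2 10 > Tenant D/tier2 7 > Tenant L/tier2 5 > Tenant B/tier2 3 > Tenant E/tier2 2.
Fill Tenant L tier1 block (10 at 31) ; 24 left.
Tenant V tier1 at 30: fill all 8 ; 16 left.
Fill Tenant D tier1 block (2 at 19) ; 14 left.
Tenant E/tier1 (17): +8 ; 6 left.
Tenant B tier1 at 14: fill all 2 ; 4 left.
Tenant V/tier2: +4 of 9 at 10; pool empty.
Total = 31×10 + 30×8 + 19×2 + 17×8 + 14×2 + 10×4 = 792.

792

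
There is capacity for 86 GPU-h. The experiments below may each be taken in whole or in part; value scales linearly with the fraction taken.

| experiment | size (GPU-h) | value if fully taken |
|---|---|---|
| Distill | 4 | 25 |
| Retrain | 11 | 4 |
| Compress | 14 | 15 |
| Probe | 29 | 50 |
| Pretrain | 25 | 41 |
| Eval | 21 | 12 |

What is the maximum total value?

Best value per unit of size first: Distill 25/4≈6.25, Probe 50/29≈1.72, Pretrain 41/25≈1.64, Compress 15/14≈1.07, Eval 12/21≈0.571, Retrain 4/11≈0.364.
All 4 GPU-h of Distill fit (value 25) → 82 remain.
Probe: take in full, 29 GPU-h for value 50 → 53 left.
All 25 GPU-h of Pretrain fit (value 41) → 28 remain.
Compress: take in full, 14 GPU-h for value 15 → 14 left.
Fill the last 14 GPU-h with part of Eval: 14/21 of it earns 8.
Total value = 139.

139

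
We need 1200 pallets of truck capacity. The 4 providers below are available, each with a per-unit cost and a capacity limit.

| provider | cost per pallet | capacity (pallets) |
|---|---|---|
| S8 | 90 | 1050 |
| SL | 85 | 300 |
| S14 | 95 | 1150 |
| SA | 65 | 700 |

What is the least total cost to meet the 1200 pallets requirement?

Fill from the cheapest provider first.
Take 700 from SA at 65 → need 500 more.
SL (85): use full 300 → 200 pallets to go.
S8 at 90: take 200 of its 1050 → requirement met.
S14: unused.
Cost = 700×65 + 300×85 + 200×90 = 89000.

89000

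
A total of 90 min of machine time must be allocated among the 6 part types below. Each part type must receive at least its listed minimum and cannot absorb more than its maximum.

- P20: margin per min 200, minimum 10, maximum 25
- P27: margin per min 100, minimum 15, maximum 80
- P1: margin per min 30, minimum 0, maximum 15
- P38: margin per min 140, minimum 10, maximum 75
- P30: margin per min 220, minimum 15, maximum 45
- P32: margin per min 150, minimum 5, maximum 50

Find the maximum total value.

Meeting every minimum uses 10+15+0+10+15+5 = 55 min, leaving 35.
Highest margin per min first: P30 220 > P20 200 > P32 150 > P38 140 > P27 100 > P1 30.
Give P30 30 more to hit its cap of 45 — 5 left.
P20: +5 (room for 15) → 15. Pool exhausted.
Total = 200×15 + 100×15 + 140×10 + 220×45 + 150×5 = 16550.

16550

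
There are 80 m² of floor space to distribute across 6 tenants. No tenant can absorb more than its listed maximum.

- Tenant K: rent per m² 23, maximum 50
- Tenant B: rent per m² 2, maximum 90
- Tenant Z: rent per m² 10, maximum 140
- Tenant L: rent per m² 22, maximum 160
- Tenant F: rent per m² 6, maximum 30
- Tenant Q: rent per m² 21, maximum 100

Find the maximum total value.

Highest rent per m² first: Tenant K 23 > Tenant L 22 > Tenant Q 21 > Tenant Z 10 > Tenant F 6 > Tenant B 2.
Give Tenant K 50 to hit its cap of 50 → 30 left.
Tenant L has room for 160 but only 30 remain, so it gets 30.
Total = 23×50 + 22×30 = 1810.

1810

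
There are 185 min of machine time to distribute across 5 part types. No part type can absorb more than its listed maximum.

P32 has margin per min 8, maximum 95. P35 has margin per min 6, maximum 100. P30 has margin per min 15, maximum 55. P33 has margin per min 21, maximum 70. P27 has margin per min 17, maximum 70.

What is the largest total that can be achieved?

3335

Order the part types by margin per min: P33 21 > P27 17 > P30 15 > P32 8 > P35 6.
Give P33 70 to hit its cap of 70 ; 115 left.
Give P27 70 to hit its cap of 70 ; 45 left.
P30: +45 (room for 55) → 45. Pool exhausted.
Total = 15×45 + 21×70 + 17×70 = 3335.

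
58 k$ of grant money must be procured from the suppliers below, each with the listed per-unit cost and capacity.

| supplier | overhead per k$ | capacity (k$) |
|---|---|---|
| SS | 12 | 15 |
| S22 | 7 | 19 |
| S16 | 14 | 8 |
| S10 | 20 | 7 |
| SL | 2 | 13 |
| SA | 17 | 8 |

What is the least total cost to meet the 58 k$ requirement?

Fill from the cheapest supplier first.
Take 13 from SL at 2 → need 45 more.
Take 19 from S22 at 7 → need 26 more.
SS at 12: take all 15 k$ → 11 still needed.
S16 (14): use full 8 → 3 k$ to go.
SA (17): take the remaining 3 → done.
S10: unused.
Cost = 13×2 + 19×7 + 15×12 + 8×14 + 3×17 = 502.

502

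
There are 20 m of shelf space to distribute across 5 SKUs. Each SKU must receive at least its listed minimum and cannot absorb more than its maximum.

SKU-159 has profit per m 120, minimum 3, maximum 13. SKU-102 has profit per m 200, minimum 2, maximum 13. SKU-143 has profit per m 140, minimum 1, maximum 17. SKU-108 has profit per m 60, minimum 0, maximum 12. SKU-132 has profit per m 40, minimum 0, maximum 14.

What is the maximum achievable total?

3520

Meeting every minimum uses 3+2+1+0+0 = 6 m, leaving 14.
Order the SKUs by profit per m: SKU-102 200 > SKU-143 140 > SKU-159 120 > SKU-108 60 > SKU-132 40.
SKU-102 takes 11 more to reach its cap of 13 ; 3 left.
Only 3 left; SKU-143 takes them to reach 4.
Total = 120×3 + 200×13 + 140×4 = 3520.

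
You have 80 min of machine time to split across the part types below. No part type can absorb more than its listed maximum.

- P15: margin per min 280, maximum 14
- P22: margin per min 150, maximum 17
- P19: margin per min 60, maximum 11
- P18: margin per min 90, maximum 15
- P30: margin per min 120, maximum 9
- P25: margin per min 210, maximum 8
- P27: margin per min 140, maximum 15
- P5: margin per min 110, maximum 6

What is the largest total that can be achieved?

Rank by margin per min: P15 280 > P25 210 > P22 150 > P27 140 > P30 120 > P5 110 > P18 90 > P19 60.
Give P15 14 to hit its cap of 14 → 66 left.
P25 takes 8 to reach its cap of 8 → 58 left.
Give P22 17 to hit its cap of 17 → 41 left.
P27 takes 15 to reach its cap of 15 → 26 left.
P30 takes 9 to reach its cap of 9 → 17 left.
Give P5 6 to hit its cap of 6 → 11 left.
Only 11 left; P18 takes them to reach 11.
Total = 280×14 + 150×17 + 90×11 + 120×9 + 210×8 + 140×15 + 110×6 = 12980.

12980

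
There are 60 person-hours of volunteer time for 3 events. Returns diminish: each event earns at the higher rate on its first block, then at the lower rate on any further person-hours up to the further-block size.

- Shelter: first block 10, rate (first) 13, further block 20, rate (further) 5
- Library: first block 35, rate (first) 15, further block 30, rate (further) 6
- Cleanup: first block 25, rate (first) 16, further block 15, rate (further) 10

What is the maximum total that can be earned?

925

Rank every tier by rate: Cleanup/T1 16 > Library/T1 15 > Shelter/T1 13 > Cleanup/T2 10 > Library/T2 6 > Shelter/T2 5.
Cleanup T1 at 16: fill all 25 → 35 left.
Library/T1 (15): +35 → 0 left.
Total = 16×25 + 15×35 = 925.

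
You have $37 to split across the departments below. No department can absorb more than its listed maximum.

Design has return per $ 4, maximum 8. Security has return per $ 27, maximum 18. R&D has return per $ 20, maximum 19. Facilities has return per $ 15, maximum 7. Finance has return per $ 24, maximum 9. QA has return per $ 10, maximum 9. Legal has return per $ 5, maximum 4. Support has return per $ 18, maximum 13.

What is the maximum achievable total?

Order the departments by return per $: Security 27 > Finance 24 > R&D 20 > Support 18 > Facilities 15 > QA 10 > Legal 5 > Design 4.
Security: +18 to 18 (cap) ; 19 left.
Give Finance 9 to hit its cap of 9 ; 10 left.
R&D has room for 19 but only 10 remain, so it gets 10.
Total = 27×18 + 20×10 + 24×9 = 902.

902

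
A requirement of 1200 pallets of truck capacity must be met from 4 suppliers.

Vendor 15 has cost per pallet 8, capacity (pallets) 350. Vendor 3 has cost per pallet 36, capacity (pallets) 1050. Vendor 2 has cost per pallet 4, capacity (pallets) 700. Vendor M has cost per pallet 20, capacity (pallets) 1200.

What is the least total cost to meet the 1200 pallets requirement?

Fill from the cheapest supplier first.
Vendor 2 (4): use full 700 → 500 pallets to go.
Vendor 15 (8): use full 350 → 150 pallets to go.
Take 150 from Vendor M at 20 to finish.
Vendor 3: unused.
Cost = 700×4 + 350×8 + 150×20 = 8600.

8600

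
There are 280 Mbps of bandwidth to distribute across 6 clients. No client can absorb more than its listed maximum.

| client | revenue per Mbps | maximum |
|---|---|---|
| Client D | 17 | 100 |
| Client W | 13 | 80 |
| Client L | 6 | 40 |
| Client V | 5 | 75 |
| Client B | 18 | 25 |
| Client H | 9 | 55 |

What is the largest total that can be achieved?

Rank by revenue per Mbps: Client B 18 > Client D 17 > Client W 13 > Client H 9 > Client L 6 > Client V 5.
Client B: +25 to 25 (cap) — 255 left.
Give Client D 100 to hit its cap of 100 — 155 left.
Give Client W 80 to hit its cap of 80 — 75 left.
Client H: +55 to 55 (cap) — 20 left.
Only 20 left; Client L takes them to reach 20.
Total = 17×100 + 13×80 + 6×20 + 18×25 + 9×55 = 3805.

3805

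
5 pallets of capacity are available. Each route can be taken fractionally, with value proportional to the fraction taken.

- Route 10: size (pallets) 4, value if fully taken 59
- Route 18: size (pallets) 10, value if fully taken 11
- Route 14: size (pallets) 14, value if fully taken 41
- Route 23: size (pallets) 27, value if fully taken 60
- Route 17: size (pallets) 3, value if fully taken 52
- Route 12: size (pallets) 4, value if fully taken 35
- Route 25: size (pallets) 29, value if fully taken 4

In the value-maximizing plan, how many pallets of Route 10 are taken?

2

Rank by value-to-size ratio: Route 17 52/3≈17.3, Route 10 59/4≈14.8, Route 12 35/4≈8.75, Route 14 41/14≈2.93, Route 23 60/27≈2.22, Route 18 11/10≈1.1, Route 25 4/29≈0.138.
Take all of Route 17 (3 pallets, value 52) ; 2 pallets left.
Fill the last 2 pallets with part of Route 10: 2/4 of it earns 29.5.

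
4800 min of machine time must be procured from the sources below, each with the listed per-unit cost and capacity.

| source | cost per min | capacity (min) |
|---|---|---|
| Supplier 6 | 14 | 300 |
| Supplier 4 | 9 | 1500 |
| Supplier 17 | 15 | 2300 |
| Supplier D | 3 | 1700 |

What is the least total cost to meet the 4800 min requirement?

Fill from the cheapest source first.
Supplier D at 3: take all 1700 min — 3100 still needed.
Supplier 4 (9): use full 1500 — 1600 min to go.
Supplier 6 at 14: take all 300 min — 1300 still needed.
Supplier 17 (15): take the remaining 1300 — done.
Cost = 1700×3 + 1500×9 + 300×14 + 1300×15 = 42300.

42300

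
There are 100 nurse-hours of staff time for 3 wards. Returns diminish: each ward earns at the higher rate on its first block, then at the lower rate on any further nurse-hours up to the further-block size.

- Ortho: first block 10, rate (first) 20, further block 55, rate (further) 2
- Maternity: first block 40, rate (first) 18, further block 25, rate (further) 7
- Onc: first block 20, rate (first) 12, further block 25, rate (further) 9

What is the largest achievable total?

Order all 6 blocks by rate: Ortho/first 20 > Maternity/first 18 > Onc/first 12 > Onc/second 9 > Maternity/second 7 > Ortho/second 2.
Ortho/first (20): +10 — 90 left.
Maternity/first (18): +40 — 50 left.
Onc/first (12): +20 — 30 left.
Onc second at 9: fill all 25 — 5 left.
Maternity second at 7: only 5 left, fill 5.
Total = 20×10 + 18×40 + 12×20 + 9×25 + 7×5 = 1420.

1420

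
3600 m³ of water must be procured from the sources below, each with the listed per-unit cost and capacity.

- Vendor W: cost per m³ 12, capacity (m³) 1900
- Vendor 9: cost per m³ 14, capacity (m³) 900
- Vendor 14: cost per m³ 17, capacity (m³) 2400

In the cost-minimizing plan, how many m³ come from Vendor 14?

800

Fill from the cheapest source first.
Vendor W (12): use full 1900 — 1700 m³ to go.
Vendor 9 (14): use full 900 — 800 m³ to go.
Vendor 14 (17): take the remaining 800 — done.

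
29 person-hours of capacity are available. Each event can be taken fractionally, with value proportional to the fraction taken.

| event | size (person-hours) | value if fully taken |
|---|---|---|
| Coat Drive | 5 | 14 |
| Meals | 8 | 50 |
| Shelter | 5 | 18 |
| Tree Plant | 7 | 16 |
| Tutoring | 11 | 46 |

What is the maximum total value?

Rank by value-to-size ratio: Meals 50/8≈6.25, Tutoring 46/11≈4.18, Shelter 18/5≈3.6, Coat Drive 14/5≈2.8, Tree Plant 16/7≈2.29.
Meals: take in full, 8 person-hours for value 50 ; 21 left.
Take all of Tutoring (11 person-hours, value 46) ; 10 person-hours left.
Take all of Shelter (5 person-hours, value 18) ; 5 person-hours left.
Take all of Coat Drive (5 person-hours, value 14) ; 0 person-hours left.
Total value = 128.

128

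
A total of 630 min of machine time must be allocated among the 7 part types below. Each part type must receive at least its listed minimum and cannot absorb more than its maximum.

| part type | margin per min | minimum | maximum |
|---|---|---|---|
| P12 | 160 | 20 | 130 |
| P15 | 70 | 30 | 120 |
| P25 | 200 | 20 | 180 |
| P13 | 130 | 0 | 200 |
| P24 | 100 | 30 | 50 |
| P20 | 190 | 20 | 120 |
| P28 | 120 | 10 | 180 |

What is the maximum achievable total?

102800

Meeting every minimum uses 20+30+20+0+30+20+10 = 130 min, leaving 500.
Highest margin per min first: P25 200 > P20 190 > P12 160 > P13 130 > P28 120 > P24 100 > P15 70.
Give P25 160 more to hit its cap of 180 ; 340 left.
Give P20 100 more to hit its cap of 120 ; 240 left.
P12: +110 to 130 (cap) ; 130 left.
Only 130 left; P13 takes them to reach 130.
Total = 160×130 + 70×30 + 200×180 + 130×130 + 100×30 + 190×120 + 120×10 = 102800.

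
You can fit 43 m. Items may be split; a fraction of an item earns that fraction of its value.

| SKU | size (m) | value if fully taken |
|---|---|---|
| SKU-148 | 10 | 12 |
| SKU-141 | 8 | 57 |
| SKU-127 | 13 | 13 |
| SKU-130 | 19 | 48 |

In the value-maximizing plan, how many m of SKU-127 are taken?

6

Sort by value density: SKU-141 57/8≈7.12, SKU-130 48/19≈2.53, SKU-148 12/10≈1.2, SKU-127 13/13≈1.
SKU-141: take in full, 8 m for value 57 — 35 left.
Take all of SKU-130 (19 m, value 48) — 16 m left.
SKU-148: take in full, 10 m for value 12 — 6 left.
Only 6 m remain; take 6/13 of SKU-127 for value 13×6/13 = 6.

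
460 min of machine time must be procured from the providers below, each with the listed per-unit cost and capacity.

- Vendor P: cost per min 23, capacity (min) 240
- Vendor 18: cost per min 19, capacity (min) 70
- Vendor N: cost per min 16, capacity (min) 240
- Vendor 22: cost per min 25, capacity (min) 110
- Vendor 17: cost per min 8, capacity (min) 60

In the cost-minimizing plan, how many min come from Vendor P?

Fill from the cheapest provider first.
Take 60 from Vendor 17 at 8 — need 400 more.
Vendor N at 16: take all 240 min — 160 still needed.
Vendor 18 at 19: take all 70 min — 90 still needed.
Vendor P at 23: take 90 of its 240 — requirement met.
Vendor 22: unused.

90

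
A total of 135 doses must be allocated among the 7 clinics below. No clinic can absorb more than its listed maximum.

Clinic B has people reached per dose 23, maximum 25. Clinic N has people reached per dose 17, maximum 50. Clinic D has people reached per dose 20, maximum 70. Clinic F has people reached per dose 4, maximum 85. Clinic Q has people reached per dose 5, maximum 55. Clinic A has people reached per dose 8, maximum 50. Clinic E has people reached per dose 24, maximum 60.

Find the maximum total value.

3015

Rank by people reached per dose: Clinic E 24 > Clinic B 23 > Clinic D 20 > Clinic N 17 > Clinic A 8 > Clinic Q 5 > Clinic F 4.
Clinic E: +60 to 60 (cap) ; 75 left.
Give Clinic B 25 to hit its cap of 25 ; 50 left.
Clinic D has room for 70 but only 50 remain, so it gets 50.
Total = 23×25 + 20×50 + 24×60 = 3015.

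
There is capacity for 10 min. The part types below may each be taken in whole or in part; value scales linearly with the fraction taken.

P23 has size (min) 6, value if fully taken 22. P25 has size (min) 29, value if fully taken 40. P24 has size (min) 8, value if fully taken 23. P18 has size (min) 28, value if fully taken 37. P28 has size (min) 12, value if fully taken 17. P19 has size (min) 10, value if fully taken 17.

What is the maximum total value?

Best value per unit of size first: P23 22/6≈3.67, P24 23/8≈2.88, P19 17/10≈1.7, P28 17/12≈1.42, P25 40/29≈1.38, P18 37/28≈1.32.
All 6 min of P23 fit (value 22) — 4 remain.
Only 4 min remain; take 4/8 of P24 for value 23×4/8 = 11.5.
Total value = 33.5.

33.5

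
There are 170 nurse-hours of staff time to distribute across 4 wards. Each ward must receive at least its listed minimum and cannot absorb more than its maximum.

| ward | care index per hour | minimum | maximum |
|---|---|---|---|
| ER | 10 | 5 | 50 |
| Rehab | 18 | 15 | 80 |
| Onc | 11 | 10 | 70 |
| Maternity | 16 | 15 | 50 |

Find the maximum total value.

Meeting every minimum uses 5+15+10+15 = 45 nurse-hours, leaving 125.
Highest care index per hour first: Rehab 18 > Maternity 16 > Onc 11 > ER 10.
Give Rehab 65 more to hit its cap of 80 → 60 left.
Maternity: +35 to 50 (cap) → 25 left.
Onc: +25 (room for 60) → 35. Pool exhausted.
Total = 10×5 + 18×80 + 11×35 + 16×50 = 2675.

2675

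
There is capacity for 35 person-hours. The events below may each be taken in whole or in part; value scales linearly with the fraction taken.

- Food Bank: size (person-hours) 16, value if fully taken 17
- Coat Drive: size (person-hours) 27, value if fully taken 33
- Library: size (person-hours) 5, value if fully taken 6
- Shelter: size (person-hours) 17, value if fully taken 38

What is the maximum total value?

60

Sort by value density: Shelter 38/17≈2.24, Coat Drive 33/27≈1.22, Library 6/5≈1.2, Food Bank 17/16≈1.06.
Shelter: take in full, 17 person-hours for value 38 — 18 left.
Fill the last 18 person-hours with part of Coat Drive: 18/27 of it earns 22.
Total value = 60.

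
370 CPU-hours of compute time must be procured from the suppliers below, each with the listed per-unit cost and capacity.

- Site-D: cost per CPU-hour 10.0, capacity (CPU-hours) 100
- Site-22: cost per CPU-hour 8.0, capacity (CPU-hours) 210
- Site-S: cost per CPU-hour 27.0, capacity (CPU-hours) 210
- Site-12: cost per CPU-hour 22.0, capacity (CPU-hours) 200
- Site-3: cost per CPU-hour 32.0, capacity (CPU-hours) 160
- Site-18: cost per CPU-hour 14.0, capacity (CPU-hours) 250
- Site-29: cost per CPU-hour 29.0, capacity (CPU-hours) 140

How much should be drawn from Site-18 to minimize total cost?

Fill from the cheapest supplier first.
Take 210 from Site-22 at 8.0 — need 160 more.
Site-D (10.0): use full 100 — 60 CPU-hours to go.
Site-18 (14.0): take the remaining 60 — done.
Site-12, Site-S, Site-29, Site-3: unused.

60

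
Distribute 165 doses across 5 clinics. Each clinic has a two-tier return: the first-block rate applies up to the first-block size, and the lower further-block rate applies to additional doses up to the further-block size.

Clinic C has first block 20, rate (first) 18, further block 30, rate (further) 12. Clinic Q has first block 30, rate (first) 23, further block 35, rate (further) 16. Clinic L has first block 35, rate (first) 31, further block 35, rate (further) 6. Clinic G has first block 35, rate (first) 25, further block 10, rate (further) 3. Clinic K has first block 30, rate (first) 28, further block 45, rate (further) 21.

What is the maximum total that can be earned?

Rank every tier by rate: Clinic L/first 31 > Clinic K/first 28 > Clinic G/first 25 > Clinic Q/first 23 > Clinic K/second 21 > Clinic C/first 18 > Clinic Q/second 16 > Clinic C/second 12 > Clinic L/second 6 > Clinic G/second 3.
Fill Clinic L first block (35 at 31) — 130 left.
Clinic K/first (28): +30 — 100 left.
Clinic G/first (25): +35 — 65 left.
Clinic Q first at 23: fill all 30 — 35 left.
35 remain; put them into Clinic K second at 21.
Total = 31×35 + 28×30 + 25×35 + 23×30 + 21×35 = 4225.

4225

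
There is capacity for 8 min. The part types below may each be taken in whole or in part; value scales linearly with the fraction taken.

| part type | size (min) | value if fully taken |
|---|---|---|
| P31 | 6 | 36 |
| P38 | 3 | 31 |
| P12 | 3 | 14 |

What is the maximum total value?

Sort by value density: P38 31/3≈10.3, P31 36/6≈6, P12 14/3≈4.67.
P38: take in full, 3 min for value 31 ; 5 left.
5 min left: a 5/6 share of P31 gives 36×5/6 = 30.
Total value = 61.

61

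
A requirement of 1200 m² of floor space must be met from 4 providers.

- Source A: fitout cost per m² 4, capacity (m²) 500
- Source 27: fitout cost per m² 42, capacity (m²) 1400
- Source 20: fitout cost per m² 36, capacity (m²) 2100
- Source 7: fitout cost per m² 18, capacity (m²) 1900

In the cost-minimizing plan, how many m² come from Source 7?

Fill from the cheapest provider first.
Source A (4): use full 500 → 700 m² to go.
Source 7 at 18: take 700 of its 1900 → requirement met.
Source 20, Source 27: unused.

700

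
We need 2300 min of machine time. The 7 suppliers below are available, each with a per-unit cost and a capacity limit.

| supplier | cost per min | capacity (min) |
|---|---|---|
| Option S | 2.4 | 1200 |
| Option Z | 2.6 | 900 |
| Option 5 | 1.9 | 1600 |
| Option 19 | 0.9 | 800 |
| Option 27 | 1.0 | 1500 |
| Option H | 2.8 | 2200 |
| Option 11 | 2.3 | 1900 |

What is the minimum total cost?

2220

Fill from the cheapest supplier first.
Option 19 at 0.9: take all 800 min → 1500 still needed.
Take 1500 from Option 27 at 1.0 → need 0 more.
Option 5, Option 11, Option S, Option Z, Option H: unused.
Cost = 800×0.9 + 1500×1.0 = 2220.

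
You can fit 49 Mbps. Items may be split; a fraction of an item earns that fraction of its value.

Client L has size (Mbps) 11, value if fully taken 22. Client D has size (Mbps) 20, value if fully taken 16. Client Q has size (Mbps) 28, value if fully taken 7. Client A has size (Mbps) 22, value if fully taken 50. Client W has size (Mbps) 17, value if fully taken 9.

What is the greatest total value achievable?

84.8

Sort by value density: Client A 50/22≈2.27, Client L 22/11≈2, Client D 16/20≈0.8, Client W 9/17≈0.529, Client Q 7/28≈0.25.
All 22 Mbps of Client A fit (value 50) ; 27 remain.
Take all of Client L (11 Mbps, value 22) ; 16 Mbps left.
16 Mbps left: a 16/20 share of Client D gives 16×16/20 = 12.8.
Total value = 84.8.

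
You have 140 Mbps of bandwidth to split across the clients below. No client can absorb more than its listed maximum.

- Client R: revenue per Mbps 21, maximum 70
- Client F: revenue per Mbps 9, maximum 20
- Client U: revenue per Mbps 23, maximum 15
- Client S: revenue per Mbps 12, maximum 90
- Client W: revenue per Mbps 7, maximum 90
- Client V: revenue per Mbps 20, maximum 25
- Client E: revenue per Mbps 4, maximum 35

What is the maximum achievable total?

Highest revenue per Mbps first: Client U 23 > Client R 21 > Client V 20 > Client S 12 > Client F 9 > Client W 7 > Client E 4.
Give Client U 15 to hit its cap of 15 → 125 left.
Give Client R 70 to hit its cap of 70 → 55 left.
Client V: +25 to 25 (cap) → 30 left.
Client S has room for 90 but only 30 remain, so it gets 30.
Total = 21×70 + 23×15 + 12×30 + 20×25 = 2675.

2675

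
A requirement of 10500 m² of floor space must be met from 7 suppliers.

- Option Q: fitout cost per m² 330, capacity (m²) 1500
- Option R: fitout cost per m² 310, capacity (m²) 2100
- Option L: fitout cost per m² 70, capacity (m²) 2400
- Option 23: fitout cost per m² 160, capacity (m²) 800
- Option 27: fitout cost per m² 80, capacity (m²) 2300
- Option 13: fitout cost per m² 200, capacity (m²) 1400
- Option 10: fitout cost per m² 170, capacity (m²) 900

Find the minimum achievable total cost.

Fill from the cheapest supplier first.
Option L (70): use full 2400 ; 8100 m² to go.
Option 27 at 80: take all 2300 m² ; 5800 still needed.
Option 23 at 160: take all 800 m² ; 5000 still needed.
Option 10 at 170: take all 900 m² ; 4100 still needed.
Take 1400 from Option 13 at 200 ; need 2700 more.
Option R at 310: take all 2100 m² ; 600 still needed.
Take 600 from Option Q at 330 to finish.
Cost = 2400×70 + 2300×80 + 800×160 + 900×170 + 1400×200 + 2100×310 + 600×330 = 1762000.

1762000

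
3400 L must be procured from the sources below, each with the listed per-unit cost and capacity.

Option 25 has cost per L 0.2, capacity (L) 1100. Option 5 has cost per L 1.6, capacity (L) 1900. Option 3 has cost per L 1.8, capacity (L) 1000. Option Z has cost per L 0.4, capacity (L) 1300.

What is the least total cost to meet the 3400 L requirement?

2340

Cheapest first:
Option 25 (0.2): use full 1100 → 2300 L to go.
Take 1300 from Option Z at 0.4 → need 1000 more.
Take 1000 from Option 5 at 1.6 to finish.
Option 3: unused.
Cost = 1100×0.2 + 1300×0.4 + 1000×1.6 = 2340.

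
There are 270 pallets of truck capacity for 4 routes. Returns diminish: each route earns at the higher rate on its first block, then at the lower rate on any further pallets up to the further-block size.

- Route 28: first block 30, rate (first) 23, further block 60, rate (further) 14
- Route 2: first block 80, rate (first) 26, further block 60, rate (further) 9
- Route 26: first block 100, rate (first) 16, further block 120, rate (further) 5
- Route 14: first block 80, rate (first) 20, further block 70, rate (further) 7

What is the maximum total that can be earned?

5650

Treat each block as its own option and order by rate: Route 2/first 26 > Route 28/first 23 > Route 14/first 20 > Route 26/first 16 > Route 28/second 14 > Route 2/second 9 > Route 14/second 7 > Route 26/second 5.
Route 2/first (26): +80 — 190 left.
Route 28/first (23): +30 — 160 left.
Fill Route 14 first block (80 at 20) — 80 left.
Route 26/first: +80 of 100 at 16; pool empty.
Total = 26×80 + 23×30 + 20×80 + 16×80 = 5650.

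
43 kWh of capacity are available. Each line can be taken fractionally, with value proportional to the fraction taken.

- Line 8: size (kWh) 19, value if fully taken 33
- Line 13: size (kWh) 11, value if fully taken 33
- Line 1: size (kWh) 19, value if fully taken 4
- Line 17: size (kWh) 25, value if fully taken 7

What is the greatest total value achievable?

Rank by value-to-size ratio: Line 13 33/11≈3, Line 8 33/19≈1.74, Line 17 7/25≈0.28, Line 1 4/19≈0.211.
All 11 kWh of Line 13 fit (value 33) — 32 remain.
All 19 kWh of Line 8 fit (value 33) — 13 remain.
Only 13 kWh remain; take 13/25 of Line 17 for value 7×13/25 = 3.64.
Total value = 69.64.

69.64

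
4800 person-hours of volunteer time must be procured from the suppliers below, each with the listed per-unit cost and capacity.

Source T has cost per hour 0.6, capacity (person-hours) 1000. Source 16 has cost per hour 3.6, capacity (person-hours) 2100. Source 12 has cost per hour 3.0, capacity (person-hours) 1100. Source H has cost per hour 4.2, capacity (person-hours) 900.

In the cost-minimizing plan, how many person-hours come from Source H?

600

Use suppliers in increasing cost order.
Source T (0.6): use full 1000 — 3800 person-hours to go.
Take 1100 from Source 12 at 3.0 — need 2700 more.
Take 2100 from Source 16 at 3.6 — need 600 more.
Source H (4.2): take the remaining 600 — done.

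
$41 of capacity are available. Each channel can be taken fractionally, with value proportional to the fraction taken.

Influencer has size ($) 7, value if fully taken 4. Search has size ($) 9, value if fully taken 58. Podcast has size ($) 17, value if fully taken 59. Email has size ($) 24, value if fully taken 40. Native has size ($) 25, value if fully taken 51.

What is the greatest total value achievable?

147.6

Sort by value density: Search 58/9≈6.44, Podcast 59/17≈3.47, Native 51/25≈2.04, Email 40/24≈1.67, Influencer 4/7≈0.571.
All 9 $ of Search fit (value 58) → 32 remain.
Podcast: take in full, 17 $ for value 59 → 15 left.
Fill the last 15 $ with part of Native: 15/25 of it earns 30.6.
Total value = 147.6.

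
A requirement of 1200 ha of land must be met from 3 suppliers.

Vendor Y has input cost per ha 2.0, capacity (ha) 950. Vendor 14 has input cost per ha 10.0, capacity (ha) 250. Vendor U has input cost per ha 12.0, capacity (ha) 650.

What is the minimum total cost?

4400

Cheapest first:
Vendor Y at 2.0: take all 950 ha → 250 still needed.
Take 250 from Vendor 14 at 10.0 → need 0 more.
Vendor U: unused.
Cost = 950×2.0 + 250×10.0 = 4400.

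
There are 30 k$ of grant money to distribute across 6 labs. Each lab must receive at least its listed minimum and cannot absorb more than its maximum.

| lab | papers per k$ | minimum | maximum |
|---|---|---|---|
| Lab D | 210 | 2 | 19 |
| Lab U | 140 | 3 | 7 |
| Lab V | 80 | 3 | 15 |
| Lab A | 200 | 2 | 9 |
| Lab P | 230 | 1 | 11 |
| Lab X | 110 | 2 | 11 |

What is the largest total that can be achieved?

5700

Meeting every minimum uses 2+3+3+2+1+2 = 13 k$, leaving 17.
Highest papers per k$ first: Lab P 230 > Lab D 210 > Lab A 200 > Lab U 140 > Lab X 110 > Lab V 80.
Lab P: +10 to 11 (cap) — 7 left.
Lab D has room for 17 more but only 7 remain, so it gets 9.
Total = 210×9 + 140×3 + 80×3 + 200×2 + 230×11 + 110×2 = 5700.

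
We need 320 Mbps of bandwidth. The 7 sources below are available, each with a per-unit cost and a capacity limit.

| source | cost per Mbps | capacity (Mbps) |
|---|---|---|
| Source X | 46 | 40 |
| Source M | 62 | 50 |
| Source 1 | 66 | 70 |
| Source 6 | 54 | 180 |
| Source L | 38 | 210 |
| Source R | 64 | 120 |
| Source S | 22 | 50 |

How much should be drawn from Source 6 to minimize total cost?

Use sources in increasing cost order.
Take 50 from Source S at 22 ; need 270 more.
Source L at 38: take all 210 Mbps ; 60 still needed.
Source X (46): use full 40 ; 20 Mbps to go.
Take 20 from Source 6 at 54 to finish.
Source M, Source R, Source 1: unused.

20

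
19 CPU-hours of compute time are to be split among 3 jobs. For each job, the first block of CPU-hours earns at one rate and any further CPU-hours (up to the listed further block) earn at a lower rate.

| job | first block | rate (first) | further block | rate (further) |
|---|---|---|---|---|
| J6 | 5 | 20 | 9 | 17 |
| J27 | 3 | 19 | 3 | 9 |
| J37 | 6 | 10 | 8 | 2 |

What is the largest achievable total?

Rank every tier by rate: J6/tier1 20 > J27/tier1 19 > J6/tier2 17 > J37/tier1 10 > J27/tier2 9 > J37/tier2 2.
Fill J6 tier1 block (5 at 20) — 14 left.
Fill J27 tier1 block (3 at 19) — 11 left.
J6 tier2 at 17: fill all 9 — 2 left.
J37 tier1 at 10: only 2 left, fill 2.
Total = 20×5 + 19×3 + 17×9 + 10×2 = 330.

330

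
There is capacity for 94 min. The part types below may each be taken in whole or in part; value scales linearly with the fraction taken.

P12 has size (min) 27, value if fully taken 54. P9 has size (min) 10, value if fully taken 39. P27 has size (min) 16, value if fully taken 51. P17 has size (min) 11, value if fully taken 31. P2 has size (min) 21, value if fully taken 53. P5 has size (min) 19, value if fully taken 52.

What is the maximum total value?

260

Rank by value-to-size ratio: P9 39/10≈3.9, P27 51/16≈3.19, P17 31/11≈2.82, P5 52/19≈2.74, P2 53/21≈2.52, P12 54/27≈2.
All 10 min of P9 fit (value 39) — 84 remain.
P27: take in full, 16 min for value 51 — 68 left.
P17: take in full, 11 min for value 31 — 57 left.
Take all of P5 (19 min, value 52) — 38 min left.
Take all of P2 (21 min, value 53) — 17 min left.
Fill the last 17 min with part of P12: 17/27 of it earns 34.
Total value = 260.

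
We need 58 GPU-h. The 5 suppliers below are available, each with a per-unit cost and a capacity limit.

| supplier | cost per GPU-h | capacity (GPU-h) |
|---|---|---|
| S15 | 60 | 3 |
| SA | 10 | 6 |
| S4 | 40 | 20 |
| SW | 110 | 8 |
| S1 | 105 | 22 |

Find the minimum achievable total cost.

Use suppliers in increasing cost order.
Take 6 from SA at 10 → need 52 more.
Take 20 from S4 at 40 → need 32 more.
Take 3 from S15 at 60 → need 29 more.
S1 (105): use full 22 → 7 GPU-h to go.
SW (110): take the remaining 7 → done.
Cost = 6×10 + 20×40 + 3×60 + 22×105 + 7×110 = 4120.

4120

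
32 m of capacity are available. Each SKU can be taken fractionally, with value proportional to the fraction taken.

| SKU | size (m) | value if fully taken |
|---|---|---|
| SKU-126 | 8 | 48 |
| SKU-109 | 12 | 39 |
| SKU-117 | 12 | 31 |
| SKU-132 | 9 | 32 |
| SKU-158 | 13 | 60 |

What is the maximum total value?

146.5

Best value per unit of size first: SKU-126 48/8≈6, SKU-158 60/13≈4.62, SKU-132 32/9≈3.56, SKU-109 39/12≈3.25, SKU-117 31/12≈2.58.
Take all of SKU-126 (8 m, value 48) ; 24 m left.
SKU-158: take in full, 13 m for value 60 ; 11 left.
Take all of SKU-132 (9 m, value 32) ; 2 m left.
Only 2 m remain; take 2/12 of SKU-109 for value 39×2/12 = 6.5.
Total value = 146.5.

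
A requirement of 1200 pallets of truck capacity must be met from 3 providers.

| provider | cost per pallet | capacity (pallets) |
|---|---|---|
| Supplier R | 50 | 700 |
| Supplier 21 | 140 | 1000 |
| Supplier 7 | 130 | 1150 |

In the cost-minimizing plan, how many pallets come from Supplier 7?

500

Fill from the cheapest provider first.
Take 700 from Supplier R at 50 ; need 500 more.
Supplier 7 (130): take the remaining 500 ; done.
Supplier 21: unused.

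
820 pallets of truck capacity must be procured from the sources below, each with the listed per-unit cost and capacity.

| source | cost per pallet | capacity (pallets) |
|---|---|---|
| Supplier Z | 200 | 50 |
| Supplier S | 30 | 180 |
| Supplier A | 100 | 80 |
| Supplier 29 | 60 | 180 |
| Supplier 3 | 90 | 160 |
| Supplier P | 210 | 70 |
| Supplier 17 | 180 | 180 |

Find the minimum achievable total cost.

Use sources in increasing cost order.
Supplier S at 30: take all 180 pallets — 640 still needed.
Supplier 29 (60): use full 180 — 460 pallets to go.
Supplier 3 (90): use full 160 — 300 pallets to go.
Supplier A at 100: take all 80 pallets — 220 still needed.
Supplier 17 (180): use full 180 — 40 pallets to go.
Supplier Z (200): take the remaining 40 — done.
Supplier P: unused.
Cost = 180×30 + 180×60 + 160×90 + 80×100 + 180×180 + 40×200 = 79000.

79000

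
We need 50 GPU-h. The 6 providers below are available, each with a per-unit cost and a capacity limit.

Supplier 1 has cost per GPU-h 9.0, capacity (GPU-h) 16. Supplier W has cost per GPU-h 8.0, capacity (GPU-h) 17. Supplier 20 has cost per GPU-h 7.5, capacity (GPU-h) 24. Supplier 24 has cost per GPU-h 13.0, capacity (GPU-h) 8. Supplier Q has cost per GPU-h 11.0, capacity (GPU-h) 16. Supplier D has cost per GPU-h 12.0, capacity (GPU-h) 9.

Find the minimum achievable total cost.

397

Use providers in increasing cost order.
Supplier 20 at 7.5: take all 24 GPU-h → 26 still needed.
Take 17 from Supplier W at 8.0 → need 9 more.
Supplier 1 (9.0): take the remaining 9 → done.
Supplier Q, Supplier D, Supplier 24: unused.
Cost = 24×7.5 + 17×8.0 + 9×9.0 = 397.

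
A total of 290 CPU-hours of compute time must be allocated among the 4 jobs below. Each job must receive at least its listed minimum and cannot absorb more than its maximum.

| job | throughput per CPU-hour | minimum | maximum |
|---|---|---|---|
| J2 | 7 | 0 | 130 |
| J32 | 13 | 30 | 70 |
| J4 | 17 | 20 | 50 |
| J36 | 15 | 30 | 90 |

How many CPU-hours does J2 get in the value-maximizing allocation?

80

Meeting every minimum uses 0+30+20+30 = 80 CPU-hours, leaving 210.
Order the jobs by throughput per CPU-hour: J4 17 > J36 15 > J32 13 > J2 7.
J4: +30 to 50 (cap) ; 180 left.
Give J36 60 more to hit its cap of 90 ; 120 left.
Give J32 40 more to hit its cap of 70 ; 80 left.
Only 80 left; J2 takes them to reach 80.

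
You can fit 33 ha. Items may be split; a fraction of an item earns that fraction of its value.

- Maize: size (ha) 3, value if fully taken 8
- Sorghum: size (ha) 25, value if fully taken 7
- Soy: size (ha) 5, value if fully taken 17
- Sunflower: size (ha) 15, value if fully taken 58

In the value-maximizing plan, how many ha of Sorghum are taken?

10

Rank by value-to-size ratio: Sunflower 58/15≈3.87, Soy 17/5≈3.4, Maize 8/3≈2.67, Sorghum 7/25≈0.28.
Sunflower: take in full, 15 ha for value 58 → 18 left.
Take all of Soy (5 ha, value 17) → 13 ha left.
Take all of Maize (3 ha, value 8) → 10 ha left.
Only 10 ha remain; take 10/25 of Sorghum for value 7×10/25 = 2.8.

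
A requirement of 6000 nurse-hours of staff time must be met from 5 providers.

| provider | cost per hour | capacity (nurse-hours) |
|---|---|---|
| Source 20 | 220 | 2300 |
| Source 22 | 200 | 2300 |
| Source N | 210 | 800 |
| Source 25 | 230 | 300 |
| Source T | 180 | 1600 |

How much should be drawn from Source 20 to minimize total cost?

Cheapest first:
Take 1600 from Source T at 180 — need 4400 more.
Source 22 (200): use full 2300 — 2100 nurse-hours to go.
Source N (210): use full 800 — 1300 nurse-hours to go.
Source 20 at 220: take 1300 of its 2300 — requirement met.
Source 25: unused.

1300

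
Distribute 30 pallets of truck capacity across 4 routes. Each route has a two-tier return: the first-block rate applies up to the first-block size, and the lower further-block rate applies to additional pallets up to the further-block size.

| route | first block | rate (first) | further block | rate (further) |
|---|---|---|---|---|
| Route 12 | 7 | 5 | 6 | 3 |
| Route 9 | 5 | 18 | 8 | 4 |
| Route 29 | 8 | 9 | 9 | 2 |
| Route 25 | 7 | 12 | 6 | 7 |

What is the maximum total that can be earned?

308

Rank every tier by rate: Route 9/first 18 > Route 25/first 12 > Route 29/first 9 > Route 25/second 7 > Route 12/first 5 > Route 9/second 4 > Route 12/second 3 > Route 29/second 2.
Route 9 first at 18: fill all 5 — 25 left.
Route 25 first at 12: fill all 7 — 18 left.
Fill Route 29 first block (8 at 9) — 10 left.
Route 25 second at 7: fill all 6 — 4 left.
Route 12 first at 5: only 4 left, fill 4.
Total = 18×5 + 12×7 + 9×8 + 7×6 + 5×4 = 308.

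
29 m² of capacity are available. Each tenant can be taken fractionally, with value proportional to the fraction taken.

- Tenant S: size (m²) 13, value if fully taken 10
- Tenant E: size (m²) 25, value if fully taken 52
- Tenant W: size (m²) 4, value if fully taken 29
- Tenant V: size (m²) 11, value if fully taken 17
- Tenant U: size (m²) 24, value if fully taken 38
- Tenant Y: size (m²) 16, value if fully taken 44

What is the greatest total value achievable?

91.72

Rank by value-to-size ratio: Tenant W 29/4≈7.25, Tenant Y 44/16≈2.75, Tenant E 52/25≈2.08, Tenant U 38/24≈1.58, Tenant V 17/11≈1.55, Tenant S 10/13≈0.769.
Tenant W: take in full, 4 m² for value 29 → 25 left.
Take all of Tenant Y (16 m², value 44) → 9 m² left.
Fill the last 9 m² with part of Tenant E: 9/25 of it earns 18.72.
Total value = 91.72.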